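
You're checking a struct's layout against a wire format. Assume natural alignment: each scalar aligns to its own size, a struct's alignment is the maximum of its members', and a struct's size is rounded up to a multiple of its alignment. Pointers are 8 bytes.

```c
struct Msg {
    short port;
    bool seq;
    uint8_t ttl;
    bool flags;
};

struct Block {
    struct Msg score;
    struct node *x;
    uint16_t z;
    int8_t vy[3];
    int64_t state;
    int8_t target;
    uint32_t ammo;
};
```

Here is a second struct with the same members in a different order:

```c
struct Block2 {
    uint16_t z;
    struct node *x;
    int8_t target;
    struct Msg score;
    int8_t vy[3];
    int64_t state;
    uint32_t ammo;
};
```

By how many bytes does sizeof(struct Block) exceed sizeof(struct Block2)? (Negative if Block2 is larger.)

-8

Msg: 0..2  port  (2B, 2-aligned); 2..3  seq  (1B, 1-aligned); 3..4  ttl  (1B, 1-aligned); 4..5  flags  (1B, 1-aligned); 5..6  -- tail padding (1B); sizeof = 6, alignof = 2
0..6  score  (6B, 2-aligned)
6..8  -- padding (2B)
8..16  x  (8B, 8-aligned)
16..18  z  (2B, 2-aligned)
18..21  vy  (3B, 1-aligned)
21..24  -- padding (3B)
24..32  state  (8B, 8-aligned)
32..33  target  (1B, 1-aligned)
33..36  -- padding (3B)
36..40  ammo  (4B, 4-aligned)
sizeof = 40, alignof = 8
— Block2 —
0..2  z  (2B, 2-aligned)
2..8  -- padding (6B)
8..16  x  (8B, 8-aligned)
16..17  target  (1B, 1-aligned)
17..18  -- padding (1B)
18..24  score  (6B, 2-aligned)
24..27  vy  (3B, 1-aligned)
27..32  -- padding (5B)
32..40  state  (8B, 8-aligned)
40..44  ammo  (4B, 4-aligned)
44..48  -- tail padding (4B)
sizeof = 48, alignof = 8
40 − 48 = -8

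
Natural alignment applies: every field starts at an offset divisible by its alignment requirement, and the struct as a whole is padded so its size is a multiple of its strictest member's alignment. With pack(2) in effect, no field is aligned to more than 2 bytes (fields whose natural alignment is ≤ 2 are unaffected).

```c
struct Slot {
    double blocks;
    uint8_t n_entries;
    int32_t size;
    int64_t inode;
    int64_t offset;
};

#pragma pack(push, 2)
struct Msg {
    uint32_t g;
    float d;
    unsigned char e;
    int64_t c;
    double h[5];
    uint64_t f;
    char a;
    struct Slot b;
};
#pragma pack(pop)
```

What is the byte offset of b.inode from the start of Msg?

84

Slot: 0..8  blocks  (8B, 8-aligned); 8..9  n_entries  (1B, 1-aligned); 9..12  -- padding (3B); 12..16  size  (4B, 4-aligned); 16..24  inode  (8B, 8-aligned); 24..32  offset  (8B, 8-aligned); sizeof = 32, alignof = 8
0..4  g  (4B, 2-aligned)
4..8  d  (4B, 2-aligned)
8..9  e  (1B, 1-aligned)
9..10  -- padding (1B)
10..18  c  (8B, 2-aligned)
18..58  h  (40B, 2-aligned)
58..66  f  (8B, 2-aligned)
66..67  a  (1B, 1-aligned)
67..68  -- padding (1B)
68..100  b  (32B, 2-aligned)
within Slot: inode at 16
68 + 16 = 84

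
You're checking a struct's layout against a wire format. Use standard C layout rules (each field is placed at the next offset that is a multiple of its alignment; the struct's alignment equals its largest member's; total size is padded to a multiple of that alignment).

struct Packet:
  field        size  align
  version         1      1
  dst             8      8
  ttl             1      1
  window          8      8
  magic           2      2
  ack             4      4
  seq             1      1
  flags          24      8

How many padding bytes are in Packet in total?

23

0..1  version  (1B, 1-aligned)
1..8  -- padding (7B)
8..16  dst  (8B, 8-aligned)
16..17  ttl  (1B, 1-aligned)
17..24  -- padding (7B)
24..32  window  (8B, 8-aligned)
32..34  magic  (2B, 2-aligned)
34..36  -- padding (2B)
36..40  ack  (4B, 4-aligned)
40..41  seq  (1B, 1-aligned)
41..48  -- padding (7B)
48..72  flags  (24B, 8-aligned)
sizeof = 72, alignof = 8
data bytes 49, size 72 → padding 23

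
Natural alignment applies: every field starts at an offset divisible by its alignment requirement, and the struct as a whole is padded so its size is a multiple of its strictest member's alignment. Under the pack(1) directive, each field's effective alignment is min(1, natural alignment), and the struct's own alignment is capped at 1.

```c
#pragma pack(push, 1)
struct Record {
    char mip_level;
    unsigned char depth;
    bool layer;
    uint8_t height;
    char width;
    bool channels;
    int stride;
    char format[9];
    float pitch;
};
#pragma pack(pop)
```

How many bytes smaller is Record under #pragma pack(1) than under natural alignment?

5

natural layout:
  0..1  mip_level  (1B, 1-aligned)
  1..2  depth  (1B, 1-aligned)
  2..3  layer  (1B, 1-aligned)
  3..4  height  (1B, 1-aligned)
  4..5  width  (1B, 1-aligned)
  5..6  channels  (1B, 1-aligned)
  6..8  -- padding (2B)
  8..12  stride  (4B, 4-aligned)
  12..21  format  (9B, 1-aligned)
  21..24  -- padding (3B)
  24..28  pitch  (4B, 4-aligned)
  sizeof = 28, alignof = 4
packed(1) layout:
  0..1  mip_level  (1B, 1-aligned)
  1..2  depth  (1B, 1-aligned)
  2..3  layer  (1B, 1-aligned)
  3..4  height  (1B, 1-aligned)
  4..5  width  (1B, 1-aligned)
  5..6  channels  (1B, 1-aligned)
  6..10  stride  (4B, 1-aligned)
  10..19  format  (9B, 1-aligned)
  19..23  pitch  (4B, 1-aligned)
  sizeof = 23, alignof = 1
28 − 23 = 5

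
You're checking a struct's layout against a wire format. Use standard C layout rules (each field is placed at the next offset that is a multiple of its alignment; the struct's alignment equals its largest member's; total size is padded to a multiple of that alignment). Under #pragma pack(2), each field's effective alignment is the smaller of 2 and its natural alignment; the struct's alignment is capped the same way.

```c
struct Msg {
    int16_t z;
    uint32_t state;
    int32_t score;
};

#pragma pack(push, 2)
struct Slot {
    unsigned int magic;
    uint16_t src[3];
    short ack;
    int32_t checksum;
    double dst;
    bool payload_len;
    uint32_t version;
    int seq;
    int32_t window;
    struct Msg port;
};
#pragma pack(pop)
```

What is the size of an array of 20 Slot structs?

Msg: @0: z [2B, align 2] → 2; +2 pad (align 4); @4: state [4B, align 4] → 8; @8: score [4B, align 4] → 12; size 12, align 4
@0: magic [4B, align 2] → 4
@4: src [6B, align 2] → 10
@10: ack [2B, align 2] → 12
@12: checksum [4B, align 2] → 16
@16: dst [8B, align 2] → 24
@24: payload_len [1B, align 1] → 25
+1 pad (align 2)
@26: version [4B, align 2] → 30
@30: seq [4B, align 2] → 34
@34: window [4B, align 2] → 38
@38: port [12B, align 2] → 50
size 50, align 2
array of 20: 20 × 50 = 1000

1000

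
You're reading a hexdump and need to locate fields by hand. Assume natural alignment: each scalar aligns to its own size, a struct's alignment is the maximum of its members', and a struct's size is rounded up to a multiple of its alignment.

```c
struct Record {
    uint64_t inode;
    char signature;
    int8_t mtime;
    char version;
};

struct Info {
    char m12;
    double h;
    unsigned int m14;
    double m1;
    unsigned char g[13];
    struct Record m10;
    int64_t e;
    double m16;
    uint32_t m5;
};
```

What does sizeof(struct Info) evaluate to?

Record: inode at 0 (size 8, align 8) → ends 8; signature at 8 (size 1, align 1) → ends 9; mtime at 9 (size 1, align 1) → ends 10; version at 10 (size 1, align 1) → ends 11; tail pad 5 to reach multiple of 8; total 16 bytes, alignment 8
m12 at 0 (size 1, align 1) → ends 1
pad 7 to align 8 for h
h at 8 (size 8, align 8) → ends 16
m14 at 16 (size 4, align 4) → ends 20
pad 4 to align 8 for m1
m1 at 24 (size 8, align 8) → ends 32
g at 32 (size 13, align 1) → ends 45
pad 3 to align 8 for m10
m10 at 48 (size 16, align 8) → ends 64
e at 64 (size 8, align 8) → ends 72
m16 at 72 (size 8, align 8) → ends 80
m5 at 80 (size 4, align 4) → ends 84
tail pad 4 to reach multiple of 8
total 88 bytes, alignment 8

88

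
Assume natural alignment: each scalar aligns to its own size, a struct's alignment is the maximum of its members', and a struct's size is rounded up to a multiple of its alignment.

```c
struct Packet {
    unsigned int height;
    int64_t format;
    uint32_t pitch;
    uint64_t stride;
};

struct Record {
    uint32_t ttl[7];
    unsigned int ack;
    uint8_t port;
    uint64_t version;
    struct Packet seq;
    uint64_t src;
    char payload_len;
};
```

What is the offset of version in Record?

40

Packet: @0: height [4B, align 4] → 4; +4 pad (align 8); @8: format [8B, align 8] → 16; @16: pitch [4B, align 4] → 20; +4 pad (align 8); @24: stride [8B, align 8] → 32; size 32, align 8
@0: ttl [28B, align 4] → 28
@28: ack [4B, align 4] → 32
@32: port [1B, align 1] → 33
+7 pad (align 8)
@40: version [8B, align 8] → 48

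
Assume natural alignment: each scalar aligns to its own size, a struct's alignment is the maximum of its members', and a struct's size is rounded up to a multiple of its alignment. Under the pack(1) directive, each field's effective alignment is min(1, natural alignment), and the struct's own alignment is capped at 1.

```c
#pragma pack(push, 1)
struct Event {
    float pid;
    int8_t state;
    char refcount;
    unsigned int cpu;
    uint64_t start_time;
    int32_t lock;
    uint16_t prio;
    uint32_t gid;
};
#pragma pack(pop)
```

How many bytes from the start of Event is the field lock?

0..4  pid  (4B, 1-aligned)
4..5  state  (1B, 1-aligned)
5..6  refcount  (1B, 1-aligned)
6..10  cpu  (4B, 1-aligned)
10..18  start_time  (8B, 1-aligned)
18..22  lock  (4B, 1-aligned)

18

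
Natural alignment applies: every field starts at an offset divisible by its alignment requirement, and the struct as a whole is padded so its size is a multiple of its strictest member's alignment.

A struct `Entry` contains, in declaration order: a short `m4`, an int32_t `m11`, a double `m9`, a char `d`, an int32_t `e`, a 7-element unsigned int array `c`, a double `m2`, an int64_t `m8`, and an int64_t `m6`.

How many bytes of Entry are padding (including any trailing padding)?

0..2  m4  (2B, 2-aligned)
2..4  -- padding (2B)
4..8  m11  (4B, 4-aligned)
8..16  m9  (8B, 8-aligned)
16..17  d  (1B, 1-aligned)
17..20  -- padding (3B)
20..24  e  (4B, 4-aligned)
24..52  c  (28B, 4-aligned)
52..56  -- padding (4B)
56..64  m2  (8B, 8-aligned)
64..72  m8  (8B, 8-aligned)
72..80  m6  (8B, 8-aligned)
sizeof = 80, alignof = 8
data bytes 71, size 80 → padding 9

9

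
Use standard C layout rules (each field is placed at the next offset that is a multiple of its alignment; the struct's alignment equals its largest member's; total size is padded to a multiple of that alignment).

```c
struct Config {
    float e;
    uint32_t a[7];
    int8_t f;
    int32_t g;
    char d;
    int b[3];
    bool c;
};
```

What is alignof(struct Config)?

4

member alignments: e=4, a=4, f=1, g=4, d=1, b=4, c=1
max = 4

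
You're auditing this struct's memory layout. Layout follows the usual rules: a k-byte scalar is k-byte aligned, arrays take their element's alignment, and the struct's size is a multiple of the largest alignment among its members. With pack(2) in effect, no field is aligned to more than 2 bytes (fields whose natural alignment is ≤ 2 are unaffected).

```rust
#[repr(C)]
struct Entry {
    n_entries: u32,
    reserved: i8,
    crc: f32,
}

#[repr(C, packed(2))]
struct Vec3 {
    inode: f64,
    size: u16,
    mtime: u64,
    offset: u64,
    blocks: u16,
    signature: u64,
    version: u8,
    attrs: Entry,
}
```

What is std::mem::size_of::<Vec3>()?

50

Entry: 0..4  n_entries  (4B, 4-aligned); 4..5  reserved  (1B, 1-aligned); 5..8  -- padding (3B); 8..12  crc  (4B, 4-aligned); sizeof = 12, alignof = 4
0..8  inode  (8B, 2-aligned)
8..10  size  (2B, 2-aligned)
10..18  mtime  (8B, 2-aligned)
18..26  offset  (8B, 2-aligned)
26..28  blocks  (2B, 2-aligned)
28..36  signature  (8B, 2-aligned)
36..37  version  (1B, 1-aligned)
37..38  -- padding (1B)
38..50  attrs  (12B, 2-aligned)
sizeof = 50, alignof = 2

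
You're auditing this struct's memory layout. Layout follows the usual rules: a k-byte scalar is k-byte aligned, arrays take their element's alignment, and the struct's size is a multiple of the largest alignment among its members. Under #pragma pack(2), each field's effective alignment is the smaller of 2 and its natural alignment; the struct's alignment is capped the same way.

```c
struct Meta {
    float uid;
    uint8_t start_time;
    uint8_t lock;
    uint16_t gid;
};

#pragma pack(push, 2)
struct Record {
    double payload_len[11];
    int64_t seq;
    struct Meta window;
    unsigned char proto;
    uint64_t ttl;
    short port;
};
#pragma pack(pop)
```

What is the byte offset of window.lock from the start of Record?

Meta: uid at 0 (size 4, align 4) → ends 4; start_time at 4 (size 1, align 1) → ends 5; lock at 5 (size 1, align 1) → ends 6; gid at 6 (size 2, align 2) → ends 8; total 8 bytes, alignment 4
payload_len at 0 (size 88, align 2) → ends 88
seq at 88 (size 8, align 2) → ends 96
window at 96 (size 8, align 2) → ends 104
within Meta: lock at 5
96 + 5 = 101

101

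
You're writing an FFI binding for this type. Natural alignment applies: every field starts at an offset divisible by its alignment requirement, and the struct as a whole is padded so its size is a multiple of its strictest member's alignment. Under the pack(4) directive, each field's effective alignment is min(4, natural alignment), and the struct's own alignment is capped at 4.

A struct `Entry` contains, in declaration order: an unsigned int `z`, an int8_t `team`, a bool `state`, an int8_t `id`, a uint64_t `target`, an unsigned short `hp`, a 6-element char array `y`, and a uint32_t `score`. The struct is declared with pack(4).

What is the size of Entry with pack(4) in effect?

28

z at 0 (size 4, align 4) → ends 4
team at 4 (size 1, align 1) → ends 5
state at 5 (size 1, align 1) → ends 6
id at 6 (size 1, align 1) → ends 7
pad 1 to align 4 for target
target at 8 (size 8, align 4) → ends 16
hp at 16 (size 2, align 2) → ends 18
y at 18 (size 6, align 1) → ends 24
score at 24 (size 4, align 4) → ends 28
total 28 bytes, alignment 4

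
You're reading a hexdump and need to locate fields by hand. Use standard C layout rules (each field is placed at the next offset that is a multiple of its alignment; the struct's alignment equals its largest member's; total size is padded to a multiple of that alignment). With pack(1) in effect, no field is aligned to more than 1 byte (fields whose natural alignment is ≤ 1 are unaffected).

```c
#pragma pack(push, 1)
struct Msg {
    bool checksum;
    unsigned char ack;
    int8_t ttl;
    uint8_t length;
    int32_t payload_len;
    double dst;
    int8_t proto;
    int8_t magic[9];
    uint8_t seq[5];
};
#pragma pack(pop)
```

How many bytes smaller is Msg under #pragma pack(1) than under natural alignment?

1

natural layout:
  checksum at 0 (size 1, align 1) → ends 1
  ack at 1 (size 1, align 1) → ends 2
  ttl at 2 (size 1, align 1) → ends 3
  length at 3 (size 1, align 1) → ends 4
  payload_len at 4 (size 4, align 4) → ends 8
  dst at 8 (size 8, align 8) → ends 16
  proto at 16 (size 1, align 1) → ends 17
  magic at 17 (size 9, align 1) → ends 26
  seq at 26 (size 5, align 1) → ends 31
  tail pad 1 to reach multiple of 8
  total 32 bytes, alignment 8
packed(1) layout:
  checksum at 0 (size 1, align 1) → ends 1
  ack at 1 (size 1, align 1) → ends 2
  ttl at 2 (size 1, align 1) → ends 3
  length at 3 (size 1, align 1) → ends 4
  payload_len at 4 (size 4, align 1) → ends 8
  dst at 8 (size 8, align 1) → ends 16
  proto at 16 (size 1, align 1) → ends 17
  magic at 17 (size 9, align 1) → ends 26
  seq at 26 (size 5, align 1) → ends 31
  total 31 bytes, alignment 1
32 − 31 = 1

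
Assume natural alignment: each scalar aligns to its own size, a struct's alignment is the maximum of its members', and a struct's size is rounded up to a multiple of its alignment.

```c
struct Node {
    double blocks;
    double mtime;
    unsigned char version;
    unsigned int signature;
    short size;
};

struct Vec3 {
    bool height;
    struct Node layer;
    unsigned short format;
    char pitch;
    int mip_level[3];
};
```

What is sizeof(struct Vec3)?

56

Node: @0: blocks [8B, align 8] → 8; @8: mtime [8B, align 8] → 16; @16: version [1B, align 1] → 17; +3 pad (align 4); @20: signature [4B, align 4] → 24; @24: size [2B, align 2] → 26; +6 tail pad (align 8); size 32, align 8
@0: height [1B, align 1] → 1
+7 pad (align 8)
@8: layer [32B, align 8] → 40
@40: format [2B, align 2] → 42
@42: pitch [1B, align 1] → 43
+1 pad (align 4)
@44: mip_level [12B, align 4] → 56
size 56, align 8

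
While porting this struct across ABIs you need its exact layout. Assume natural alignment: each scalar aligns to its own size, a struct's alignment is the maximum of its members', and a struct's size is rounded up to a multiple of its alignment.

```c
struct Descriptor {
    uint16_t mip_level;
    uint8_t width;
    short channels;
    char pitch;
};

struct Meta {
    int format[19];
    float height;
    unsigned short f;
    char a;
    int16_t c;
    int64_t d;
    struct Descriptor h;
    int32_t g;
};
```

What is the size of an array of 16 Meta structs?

1792

Descriptor: mip_level at 0 (size 2, align 2) → ends 2; width at 2 (size 1, align 1) → ends 3; pad 1 to align 2 for channels; channels at 4 (size 2, align 2) → ends 6; pitch at 6 (size 1, align 1) → ends 7; tail pad 1 to reach multiple of 2; total 8 bytes, alignment 2
format at 0 (size 76, align 4) → ends 76
height at 76 (size 4, align 4) → ends 80
f at 80 (size 2, align 2) → ends 82
a at 82 (size 1, align 1) → ends 83
pad 1 to align 2 for c
c at 84 (size 2, align 2) → ends 86
pad 2 to align 8 for d
d at 88 (size 8, align 8) → ends 96
h at 96 (size 8, align 2) → ends 104
g at 104 (size 4, align 4) → ends 108
tail pad 4 to reach multiple of 8
total 112 bytes, alignment 8
array of 16: 16 × 112 = 1792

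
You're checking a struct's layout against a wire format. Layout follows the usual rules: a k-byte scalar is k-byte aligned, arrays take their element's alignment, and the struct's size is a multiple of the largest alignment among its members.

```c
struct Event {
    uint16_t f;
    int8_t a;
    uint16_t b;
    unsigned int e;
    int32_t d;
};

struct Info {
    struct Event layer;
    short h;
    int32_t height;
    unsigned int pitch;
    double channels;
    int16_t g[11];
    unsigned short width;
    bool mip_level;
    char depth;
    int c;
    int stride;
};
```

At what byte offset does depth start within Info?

Event: @0: f [2B, align 2] → 2; @2: a [1B, align 1] → 3; +1 pad (align 2); @4: b [2B, align 2] → 6; +2 pad (align 4); @8: e [4B, align 4] → 12; @12: d [4B, align 4] → 16; size 16, align 4
@0: layer [16B, align 4] → 16
@16: h [2B, align 2] → 18
+2 pad (align 4)
@20: height [4B, align 4] → 24
@24: pitch [4B, align 4] → 28
+4 pad (align 8)
@32: channels [8B, align 8] → 40
@40: g [22B, align 2] → 62
@62: width [2B, align 2] → 64
@64: mip_level [1B, align 1] → 65
@65: depth [1B, align 1] → 66

65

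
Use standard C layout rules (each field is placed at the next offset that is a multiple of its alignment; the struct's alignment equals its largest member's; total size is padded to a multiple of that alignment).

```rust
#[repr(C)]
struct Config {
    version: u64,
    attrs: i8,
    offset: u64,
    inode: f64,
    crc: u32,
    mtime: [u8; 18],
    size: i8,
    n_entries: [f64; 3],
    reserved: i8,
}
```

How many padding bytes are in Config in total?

version at 0 (size 8, align 8) → ends 8
attrs at 8 (size 1, align 1) → ends 9
pad 7 to align 8 for offset
offset at 16 (size 8, align 8) → ends 24
inode at 24 (size 8, align 8) → ends 32
crc at 32 (size 4, align 4) → ends 36
mtime at 36 (size 18, align 1) → ends 54
size at 54 (size 1, align 1) → ends 55
pad 1 to align 8 for n_entries
n_entries at 56 (size 24, align 8) → ends 80
reserved at 80 (size 1, align 1) → ends 81
tail pad 7 to reach multiple of 8
total 88 bytes, alignment 8
data bytes 73, size 88 → padding 15

15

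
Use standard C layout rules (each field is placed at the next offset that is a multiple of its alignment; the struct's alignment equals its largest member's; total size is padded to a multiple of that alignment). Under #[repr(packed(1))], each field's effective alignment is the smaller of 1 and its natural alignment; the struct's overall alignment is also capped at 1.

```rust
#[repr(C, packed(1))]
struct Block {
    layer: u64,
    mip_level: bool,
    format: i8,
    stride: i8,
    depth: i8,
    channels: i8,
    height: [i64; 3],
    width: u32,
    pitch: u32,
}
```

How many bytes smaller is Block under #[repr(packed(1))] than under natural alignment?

natural layout:
  layer at 0 (size 8, align 8) → ends 8
  mip_level at 8 (size 1, align 1) → ends 9
  format at 9 (size 1, align 1) → ends 10
  stride at 10 (size 1, align 1) → ends 11
  depth at 11 (size 1, align 1) → ends 12
  channels at 12 (size 1, align 1) → ends 13
  pad 3 to align 8 for height
  height at 16 (size 24, align 8) → ends 40
  width at 40 (size 4, align 4) → ends 44
  pitch at 44 (size 4, align 4) → ends 48
  total 48 bytes, alignment 8
packed(1) layout:
  layer at 0 (size 8, align 1) → ends 8
  mip_level at 8 (size 1, align 1) → ends 9
  format at 9 (size 1, align 1) → ends 10
  stride at 10 (size 1, align 1) → ends 11
  depth at 11 (size 1, align 1) → ends 12
  channels at 12 (size 1, align 1) → ends 13
  height at 13 (size 24, align 1) → ends 37
  width at 37 (size 4, align 1) → ends 41
  pitch at 41 (size 4, align 1) → ends 45
  total 45 bytes, alignment 1
48 − 45 = 3

3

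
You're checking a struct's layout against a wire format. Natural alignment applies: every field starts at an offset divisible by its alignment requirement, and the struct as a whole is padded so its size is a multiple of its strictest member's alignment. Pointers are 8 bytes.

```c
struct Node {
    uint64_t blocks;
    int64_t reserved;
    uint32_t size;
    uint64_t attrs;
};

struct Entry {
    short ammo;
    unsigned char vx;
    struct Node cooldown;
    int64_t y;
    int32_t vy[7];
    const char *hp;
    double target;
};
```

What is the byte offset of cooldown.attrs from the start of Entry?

Node: 0..8  blocks  (8B, 8-aligned); 8..16  reserved  (8B, 8-aligned); 16..20  size  (4B, 4-aligned); 20..24  -- padding (4B); 24..32  attrs  (8B, 8-aligned); sizeof = 32, alignof = 8
0..2  ammo  (2B, 2-aligned)
2..3  vx  (1B, 1-aligned)
3..8  -- padding (5B)
8..40  cooldown  (32B, 8-aligned)
within Node: attrs at 24
8 + 24 = 32

32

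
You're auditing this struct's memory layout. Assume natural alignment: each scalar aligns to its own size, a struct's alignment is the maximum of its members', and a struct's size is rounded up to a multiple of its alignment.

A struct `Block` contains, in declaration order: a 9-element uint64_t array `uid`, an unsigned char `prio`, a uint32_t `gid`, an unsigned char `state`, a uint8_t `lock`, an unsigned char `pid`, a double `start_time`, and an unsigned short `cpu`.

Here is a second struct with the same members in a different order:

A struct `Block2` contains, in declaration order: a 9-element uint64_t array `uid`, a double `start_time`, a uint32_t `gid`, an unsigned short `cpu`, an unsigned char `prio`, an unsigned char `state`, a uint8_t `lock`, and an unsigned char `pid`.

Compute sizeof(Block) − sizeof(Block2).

@0: uid [72B, align 8] → 72
@72: prio [1B, align 1] → 73
+3 pad (align 4)
@76: gid [4B, align 4] → 80
@80: state [1B, align 1] → 81
@81: lock [1B, align 1] → 82
@82: pid [1B, align 1] → 83
+5 pad (align 8)
@88: start_time [8B, align 8] → 96
@96: cpu [2B, align 2] → 98
+6 tail pad (align 8)
size 104, align 8
— Block2 —
@0: uid [72B, align 8] → 72
@72: start_time [8B, align 8] → 80
@80: gid [4B, align 4] → 84
@84: cpu [2B, align 2] → 86
@86: prio [1B, align 1] → 87
@87: state [1B, align 1] → 88
@88: lock [1B, align 1] → 89
@89: pid [1B, align 1] → 90
+6 tail pad (align 8)
size 96, align 8
104 − 96 = 8

8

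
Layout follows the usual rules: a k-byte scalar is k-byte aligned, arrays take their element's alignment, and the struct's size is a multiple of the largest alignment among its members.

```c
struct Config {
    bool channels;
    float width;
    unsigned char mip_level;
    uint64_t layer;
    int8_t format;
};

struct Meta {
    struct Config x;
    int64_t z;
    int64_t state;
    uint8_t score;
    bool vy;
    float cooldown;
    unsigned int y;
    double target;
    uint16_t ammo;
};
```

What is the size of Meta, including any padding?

80 bytes

Config: 0..1  channels  (1B, 1-aligned); 1..4  -- padding (3B); 4..8  width  (4B, 4-aligned); 8..9  mip_level  (1B, 1-aligned); 9..16  -- padding (7B); 16..24  layer  (8B, 8-aligned); 24..25  format  (1B, 1-aligned); 25..32  -- tail padding (7B); sizeof = 32, alignof = 8
0..32  x  (32B, 8-aligned)
32..40  z  (8B, 8-aligned)
40..48  state  (8B, 8-aligned)
48..49  score  (1B, 1-aligned)
49..50  vy  (1B, 1-aligned)
50..52  -- padding (2B)
52..56  cooldown  (4B, 4-aligned)
56..60  y  (4B, 4-aligned)
60..64  -- padding (4B)
64..72  target  (8B, 8-aligned)
72..74  ammo  (2B, 2-aligned)
74..80  -- tail padding (6B)
sizeof = 80, alignof = 8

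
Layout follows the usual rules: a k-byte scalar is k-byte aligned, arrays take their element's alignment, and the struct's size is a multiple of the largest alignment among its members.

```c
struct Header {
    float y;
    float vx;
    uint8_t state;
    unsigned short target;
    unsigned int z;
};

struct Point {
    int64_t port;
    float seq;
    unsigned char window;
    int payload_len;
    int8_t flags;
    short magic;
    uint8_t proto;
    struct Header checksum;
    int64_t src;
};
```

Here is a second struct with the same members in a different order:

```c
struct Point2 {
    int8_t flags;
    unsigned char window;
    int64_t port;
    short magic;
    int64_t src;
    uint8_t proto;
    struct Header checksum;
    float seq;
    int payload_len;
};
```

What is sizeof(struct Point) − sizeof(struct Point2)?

Header: y at 0 (size 4, align 4) → ends 4; vx at 4 (size 4, align 4) → ends 8; state at 8 (size 1, align 1) → ends 9; pad 1 to align 2 for target; target at 10 (size 2, align 2) → ends 12; z at 12 (size 4, align 4) → ends 16; total 16 bytes, alignment 4
port at 0 (size 8, align 8) → ends 8
seq at 8 (size 4, align 4) → ends 12
window at 12 (size 1, align 1) → ends 13
pad 3 to align 4 for payload_len
payload_len at 16 (size 4, align 4) → ends 20
flags at 20 (size 1, align 1) → ends 21
pad 1 to align 2 for magic
magic at 22 (size 2, align 2) → ends 24
proto at 24 (size 1, align 1) → ends 25
pad 3 to align 4 for checksum
checksum at 28 (size 16, align 4) → ends 44
pad 4 to align 8 for src
src at 48 (size 8, align 8) → ends 56
total 56 bytes, alignment 8
— Point2 —
flags at 0 (size 1, align 1) → ends 1
window at 1 (size 1, align 1) → ends 2
pad 6 to align 8 for port
port at 8 (size 8, align 8) → ends 16
magic at 16 (size 2, align 2) → ends 18
pad 6 to align 8 for src
src at 24 (size 8, align 8) → ends 32
proto at 32 (size 1, align 1) → ends 33
pad 3 to align 4 for checksum
checksum at 36 (size 16, align 4) → ends 52
seq at 52 (size 4, align 4) → ends 56
payload_len at 56 (size 4, align 4) → ends 60
tail pad 4 to reach multiple of 8
total 64 bytes, alignment 8
56 − 64 = -8

-8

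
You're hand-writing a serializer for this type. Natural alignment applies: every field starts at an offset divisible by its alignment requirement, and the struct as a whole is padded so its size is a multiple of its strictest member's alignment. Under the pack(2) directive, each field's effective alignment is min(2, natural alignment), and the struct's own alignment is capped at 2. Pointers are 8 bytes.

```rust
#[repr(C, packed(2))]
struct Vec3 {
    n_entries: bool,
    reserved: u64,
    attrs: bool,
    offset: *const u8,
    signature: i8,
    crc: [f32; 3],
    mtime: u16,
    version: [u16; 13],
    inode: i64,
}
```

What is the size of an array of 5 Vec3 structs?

0..1  n_entries  (1B, 1-aligned)
1..2  -- padding (1B)
2..10  reserved  (8B, 2-aligned)
10..11  attrs  (1B, 1-aligned)
11..12  -- padding (1B)
12..20  offset  (8B, 2-aligned)
20..21  signature  (1B, 1-aligned)
21..22  -- padding (1B)
22..34  crc  (12B, 2-aligned)
34..36  mtime  (2B, 2-aligned)
36..62  version  (26B, 2-aligned)
62..70  inode  (8B, 2-aligned)
sizeof = 70, alignof = 2
array of 5: 5 × 70 = 350

350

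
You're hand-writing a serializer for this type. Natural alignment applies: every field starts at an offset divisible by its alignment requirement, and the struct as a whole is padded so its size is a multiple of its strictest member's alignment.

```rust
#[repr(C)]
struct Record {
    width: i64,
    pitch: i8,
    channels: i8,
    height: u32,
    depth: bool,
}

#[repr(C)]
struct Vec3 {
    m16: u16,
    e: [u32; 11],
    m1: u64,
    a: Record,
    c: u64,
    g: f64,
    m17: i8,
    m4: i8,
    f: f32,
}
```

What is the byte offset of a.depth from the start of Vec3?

Record: width at 0 (size 8, align 8) → ends 8; pitch at 8 (size 1, align 1) → ends 9; channels at 9 (size 1, align 1) → ends 10; pad 2 to align 4 for height; height at 12 (size 4, align 4) → ends 16; depth at 16 (size 1, align 1) → ends 17; tail pad 7 to reach multiple of 8; total 24 bytes, alignment 8
m16 at 0 (size 2, align 2) → ends 2
pad 2 to align 4 for e
e at 4 (size 44, align 4) → ends 48
m1 at 48 (size 8, align 8) → ends 56
a at 56 (size 24, align 8) → ends 80
within Record: depth at 16
56 + 16 = 72

72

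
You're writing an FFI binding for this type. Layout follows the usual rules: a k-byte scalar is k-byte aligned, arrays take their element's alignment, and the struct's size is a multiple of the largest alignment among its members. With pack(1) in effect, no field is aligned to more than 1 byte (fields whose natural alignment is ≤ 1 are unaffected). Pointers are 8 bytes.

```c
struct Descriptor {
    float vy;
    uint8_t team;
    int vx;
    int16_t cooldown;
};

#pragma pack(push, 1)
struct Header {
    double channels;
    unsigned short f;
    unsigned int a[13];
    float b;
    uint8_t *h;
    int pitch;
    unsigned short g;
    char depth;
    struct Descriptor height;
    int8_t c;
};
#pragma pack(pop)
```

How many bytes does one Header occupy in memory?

98 bytes

Descriptor: vy at 0 (size 4, align 4) → ends 4; team at 4 (size 1, align 1) → ends 5; pad 3 to align 4 for vx; vx at 8 (size 4, align 4) → ends 12; cooldown at 12 (size 2, align 2) → ends 14; tail pad 2 to reach multiple of 4; total 16 bytes, alignment 4
channels at 0 (size 8, align 1) → ends 8
f at 8 (size 2, align 1) → ends 10
a at 10 (size 52, align 1) → ends 62
b at 62 (size 4, align 1) → ends 66
h at 66 (size 8, align 1) → ends 74
pitch at 74 (size 4, align 1) → ends 78
g at 78 (size 2, align 1) → ends 80
depth at 80 (size 1, align 1) → ends 81
height at 81 (size 16, align 1) → ends 97
c at 97 (size 1, align 1) → ends 98
total 98 bytes, alignment 1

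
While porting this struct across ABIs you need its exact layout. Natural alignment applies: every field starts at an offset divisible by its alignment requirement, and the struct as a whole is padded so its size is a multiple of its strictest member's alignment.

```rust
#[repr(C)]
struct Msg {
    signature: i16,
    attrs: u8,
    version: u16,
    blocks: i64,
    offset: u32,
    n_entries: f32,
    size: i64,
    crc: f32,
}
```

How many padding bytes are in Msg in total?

7

@0: signature [2B, align 2] → 2
@2: attrs [1B, align 1] → 3
+1 pad (align 2)
@4: version [2B, align 2] → 6
+2 pad (align 8)
@8: blocks [8B, align 8] → 16
@16: offset [4B, align 4] → 20
@20: n_entries [4B, align 4] → 24
@24: size [8B, align 8] → 32
@32: crc [4B, align 4] → 36
+4 tail pad (align 8)
size 40, align 8
data bytes 33, size 40 → padding 7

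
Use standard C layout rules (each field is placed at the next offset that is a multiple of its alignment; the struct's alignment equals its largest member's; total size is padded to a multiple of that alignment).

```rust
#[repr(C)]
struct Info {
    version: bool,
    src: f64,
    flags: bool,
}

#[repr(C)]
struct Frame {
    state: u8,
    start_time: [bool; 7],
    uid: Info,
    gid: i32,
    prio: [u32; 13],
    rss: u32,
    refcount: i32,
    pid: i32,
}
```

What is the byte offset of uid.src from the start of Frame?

16

Info: @0: version [1B, align 1] → 1; +7 pad (align 8); @8: src [8B, align 8] → 16; @16: flags [1B, align 1] → 17; +7 tail pad (align 8); size 24, align 8
@0: state [1B, align 1] → 1
@1: start_time [7B, align 1] → 8
@8: uid [24B, align 8] → 32
within Info: src at 8
8 + 8 = 16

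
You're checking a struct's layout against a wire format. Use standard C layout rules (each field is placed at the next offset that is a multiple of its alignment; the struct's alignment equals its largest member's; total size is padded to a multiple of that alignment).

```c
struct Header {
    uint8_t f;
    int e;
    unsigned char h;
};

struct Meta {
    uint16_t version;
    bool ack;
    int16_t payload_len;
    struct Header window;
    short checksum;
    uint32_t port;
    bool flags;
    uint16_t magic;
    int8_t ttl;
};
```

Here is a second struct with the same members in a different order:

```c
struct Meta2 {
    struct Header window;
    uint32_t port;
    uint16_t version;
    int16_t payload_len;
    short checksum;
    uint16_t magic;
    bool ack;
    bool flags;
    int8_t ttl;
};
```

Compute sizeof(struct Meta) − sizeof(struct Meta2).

Header: f at 0 (size 1, align 1) → ends 1; pad 3 to align 4 for e; e at 4 (size 4, align 4) → ends 8; h at 8 (size 1, align 1) → ends 9; tail pad 3 to reach multiple of 4; total 12 bytes, alignment 4
version at 0 (size 2, align 2) → ends 2
ack at 2 (size 1, align 1) → ends 3
pad 1 to align 2 for payload_len
payload_len at 4 (size 2, align 2) → ends 6
pad 2 to align 4 for window
window at 8 (size 12, align 4) → ends 20
checksum at 20 (size 2, align 2) → ends 22
pad 2 to align 4 for port
port at 24 (size 4, align 4) → ends 28
flags at 28 (size 1, align 1) → ends 29
pad 1 to align 2 for magic
magic at 30 (size 2, align 2) → ends 32
ttl at 32 (size 1, align 1) → ends 33
tail pad 3 to reach multiple of 4
total 36 bytes, alignment 4
— Meta2 —
window at 0 (size 12, align 4) → ends 12
port at 12 (size 4, align 4) → ends 16
version at 16 (size 2, align 2) → ends 18
payload_len at 18 (size 2, align 2) → ends 20
checksum at 20 (size 2, align 2) → ends 22
magic at 22 (size 2, align 2) → ends 24
ack at 24 (size 1, align 1) → ends 25
flags at 25 (size 1, align 1) → ends 26
ttl at 26 (size 1, align 1) → ends 27
tail pad 1 to reach multiple of 4
total 28 bytes, alignment 4
36 − 28 = 8

8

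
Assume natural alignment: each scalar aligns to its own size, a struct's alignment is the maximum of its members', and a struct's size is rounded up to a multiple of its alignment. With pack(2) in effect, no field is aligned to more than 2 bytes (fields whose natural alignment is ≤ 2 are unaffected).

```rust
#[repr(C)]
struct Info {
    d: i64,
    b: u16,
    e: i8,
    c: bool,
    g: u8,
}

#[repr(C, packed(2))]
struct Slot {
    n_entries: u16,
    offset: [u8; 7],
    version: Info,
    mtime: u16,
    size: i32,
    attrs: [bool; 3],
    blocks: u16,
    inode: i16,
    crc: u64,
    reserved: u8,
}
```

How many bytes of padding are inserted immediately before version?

Info: @0: d [8B, align 8] → 8; @8: b [2B, align 2] → 10; @10: e [1B, align 1] → 11; @11: c [1B, align 1] → 12; @12: g [1B, align 1] → 13; +3 tail pad (align 8); size 16, align 8
@0: n_entries [2B, align 2] → 2
@2: offset [7B, align 1] → 9
+1 pad (align 2)
@10: version [16B, align 2] → 26

1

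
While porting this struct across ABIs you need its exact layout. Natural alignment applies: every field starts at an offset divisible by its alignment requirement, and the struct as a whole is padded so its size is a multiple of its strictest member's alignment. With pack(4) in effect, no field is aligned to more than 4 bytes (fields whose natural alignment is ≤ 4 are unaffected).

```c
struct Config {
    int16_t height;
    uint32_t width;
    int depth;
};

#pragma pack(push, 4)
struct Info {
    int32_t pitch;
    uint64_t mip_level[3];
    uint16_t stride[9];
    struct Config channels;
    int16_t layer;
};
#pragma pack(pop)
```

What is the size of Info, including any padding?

Config: @0: height [2B, align 2] → 2; +2 pad (align 4); @4: width [4B, align 4] → 8; @8: depth [4B, align 4] → 12; size 12, align 4
@0: pitch [4B, align 4] → 4
@4: mip_level [24B, align 4] → 28
@28: stride [18B, align 2] → 46
+2 pad (align 4)
@48: channels [12B, align 4] → 60
@60: layer [2B, align 2] → 62
+2 tail pad (align 4)
size 64, align 4

64 bytes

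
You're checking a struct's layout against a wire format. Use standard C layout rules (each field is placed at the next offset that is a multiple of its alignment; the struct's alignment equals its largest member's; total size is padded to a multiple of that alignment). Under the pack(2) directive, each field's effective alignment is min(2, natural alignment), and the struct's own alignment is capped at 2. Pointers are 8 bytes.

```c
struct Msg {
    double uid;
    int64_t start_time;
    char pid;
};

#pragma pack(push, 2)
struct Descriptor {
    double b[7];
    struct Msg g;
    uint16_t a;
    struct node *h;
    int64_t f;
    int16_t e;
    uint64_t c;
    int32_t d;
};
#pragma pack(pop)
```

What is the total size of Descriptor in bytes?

112 bytes

Msg: 0..8  uid  (8B, 8-aligned); 8..16  start_time  (8B, 8-aligned); 16..17  pid  (1B, 1-aligned); 17..24  -- tail padding (7B); sizeof = 24, alignof = 8
0..56  b  (56B, 2-aligned)
56..80  g  (24B, 2-aligned)
80..82  a  (2B, 2-aligned)
82..90  h  (8B, 2-aligned)
90..98  f  (8B, 2-aligned)
98..100  e  (2B, 2-aligned)
100..108  c  (8B, 2-aligned)
108..112  d  (4B, 2-aligned)
sizeof = 112, alignof = 2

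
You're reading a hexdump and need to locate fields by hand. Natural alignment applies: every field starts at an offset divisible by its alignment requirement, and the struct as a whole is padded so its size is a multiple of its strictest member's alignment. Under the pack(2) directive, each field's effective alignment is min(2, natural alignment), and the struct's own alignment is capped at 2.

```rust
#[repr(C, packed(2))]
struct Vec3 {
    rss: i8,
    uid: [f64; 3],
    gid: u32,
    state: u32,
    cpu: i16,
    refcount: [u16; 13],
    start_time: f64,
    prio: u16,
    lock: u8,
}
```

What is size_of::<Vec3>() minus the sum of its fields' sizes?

@0: rss [1B, align 1] → 1
+1 pad (align 2)
@2: uid [24B, align 2] → 26
@26: gid [4B, align 2] → 30
@30: state [4B, align 2] → 34
@34: cpu [2B, align 2] → 36
@36: refcount [26B, align 2] → 62
@62: start_time [8B, align 2] → 70
@70: prio [2B, align 2] → 72
@72: lock [1B, align 1] → 73
+1 tail pad (align 2)
size 74, align 2
data bytes 72, size 74 → padding 2

2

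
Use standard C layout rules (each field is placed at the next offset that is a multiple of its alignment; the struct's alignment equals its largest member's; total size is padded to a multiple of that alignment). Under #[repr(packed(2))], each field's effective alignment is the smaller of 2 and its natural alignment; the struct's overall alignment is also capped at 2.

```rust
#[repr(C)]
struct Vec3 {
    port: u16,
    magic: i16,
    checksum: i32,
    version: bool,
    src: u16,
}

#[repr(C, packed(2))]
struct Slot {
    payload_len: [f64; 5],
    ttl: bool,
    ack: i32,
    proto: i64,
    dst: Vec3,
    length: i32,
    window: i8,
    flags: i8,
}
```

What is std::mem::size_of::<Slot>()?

Vec3: 0..2  port  (2B, 2-aligned); 2..4  magic  (2B, 2-aligned); 4..8  checksum  (4B, 4-aligned); 8..9  version  (1B, 1-aligned); 9..10  -- padding (1B); 10..12  src  (2B, 2-aligned); sizeof = 12, alignof = 4
0..40  payload_len  (40B, 2-aligned)
40..41  ttl  (1B, 1-aligned)
41..42  -- padding (1B)
42..46  ack  (4B, 2-aligned)
46..54  proto  (8B, 2-aligned)
54..66  dst  (12B, 2-aligned)
66..70  length  (4B, 2-aligned)
70..71  window  (1B, 1-aligned)
71..72  flags  (1B, 1-aligned)
sizeof = 72, alignof = 2

72 bytes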